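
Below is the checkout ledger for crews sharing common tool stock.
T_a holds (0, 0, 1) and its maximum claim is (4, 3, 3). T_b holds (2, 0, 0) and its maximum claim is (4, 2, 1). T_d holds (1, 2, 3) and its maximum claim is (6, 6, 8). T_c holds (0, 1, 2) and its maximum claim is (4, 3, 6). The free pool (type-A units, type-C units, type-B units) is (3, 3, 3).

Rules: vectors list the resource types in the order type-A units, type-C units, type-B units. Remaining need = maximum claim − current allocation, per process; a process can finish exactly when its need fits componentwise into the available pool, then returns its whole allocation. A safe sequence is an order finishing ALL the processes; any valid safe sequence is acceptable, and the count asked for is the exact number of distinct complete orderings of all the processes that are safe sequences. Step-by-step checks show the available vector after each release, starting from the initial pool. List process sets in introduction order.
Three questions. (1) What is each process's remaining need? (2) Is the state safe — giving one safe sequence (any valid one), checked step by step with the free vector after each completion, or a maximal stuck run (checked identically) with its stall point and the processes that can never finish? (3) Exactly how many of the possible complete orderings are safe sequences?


(1) Outstanding need per process (order type-A units, type-C units, type-B units):
  T_a: (4, 3, 2)
  T_b: (2, 2, 1)
  T_d: (5, 4, 5)
  T_c: (4, 2, 4)
(2) The state is SAFE; one workable sequence: T_b, T_a, T_c, T_d.
Key observation: the first exact fit in this order is T_a — it needs (4, 3, 2) with (5, 3, 3) free, meeting a requested resource to the last unit.
Check, step by step:
  pool = (3, 3, 3)
  run T_b (needs (2, 2, 1), free (3, 3, 3)); after release of (2, 0, 0) the pool is (5, 3, 3)
  run T_a (needs (4, 3, 2), free (5, 3, 3)); after release of (0, 0, 1) the pool is (5, 3, 4)
  run T_c (needs (4, 2, 4), free (5, 3, 4)); after release of (0, 1, 2) the pool is (5, 4, 6)
  run T_d (needs (5, 4, 5), free (5, 4, 6)); after release of (1, 2, 3) the pool is (6, 6, 9)
(3) The exact count: 1 of the possible complete orderings is a safe sequence.


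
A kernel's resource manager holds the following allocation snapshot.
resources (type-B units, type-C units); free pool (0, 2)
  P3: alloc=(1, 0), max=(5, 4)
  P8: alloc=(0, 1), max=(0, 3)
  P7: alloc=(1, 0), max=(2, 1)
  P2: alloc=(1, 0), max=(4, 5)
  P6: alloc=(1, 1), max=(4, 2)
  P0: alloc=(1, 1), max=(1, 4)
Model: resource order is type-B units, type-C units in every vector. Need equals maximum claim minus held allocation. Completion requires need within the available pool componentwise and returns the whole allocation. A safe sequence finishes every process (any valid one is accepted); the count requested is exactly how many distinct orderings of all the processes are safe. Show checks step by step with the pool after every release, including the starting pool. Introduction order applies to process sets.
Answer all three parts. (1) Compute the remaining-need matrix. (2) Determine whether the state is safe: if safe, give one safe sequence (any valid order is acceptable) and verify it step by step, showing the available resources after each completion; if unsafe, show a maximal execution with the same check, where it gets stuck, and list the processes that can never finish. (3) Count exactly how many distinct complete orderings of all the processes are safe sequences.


(1) Need matrix, components ordered type-B units, type-C units:
  P3: (4, 4)
  P8: (0, 2)
  P7: (1, 1)
  P2: (3, 5)
  P6: (3, 1)
  P0: (0, 3)
(2) UNSAFE.
Key observation: the wall is type-B units: completing P8, P0, P7 brings the pool only to (2, 4), and all the rest need more.
A maximal execution: P8, P0, P7 — then nothing else fits. Step-by-step check:
  pool = (0, 2)
  run P8 (needs (0, 2), free (0, 2)); after release of (0, 1) the pool is (0, 3)
  run P0 (needs (0, 3), free (0, 3)); after release of (1, 1) the pool is (1, 4)
  run P7 (needs (1, 1), free (1, 4)); after release of (1, 0) the pool is (2, 4)
  P3 still needs (4, 4) but only (2, 4) is free — short on type-B units
  P2 still needs (3, 5) but only (2, 4) is free — short on type-B units and type-C units
  P6 still needs (3, 1) but only (2, 4) is free — short on type-B units
Permanently blocked: P3, P2 and P6.
(3) The exact count: 0 of the possible complete orderings are safe sequences.


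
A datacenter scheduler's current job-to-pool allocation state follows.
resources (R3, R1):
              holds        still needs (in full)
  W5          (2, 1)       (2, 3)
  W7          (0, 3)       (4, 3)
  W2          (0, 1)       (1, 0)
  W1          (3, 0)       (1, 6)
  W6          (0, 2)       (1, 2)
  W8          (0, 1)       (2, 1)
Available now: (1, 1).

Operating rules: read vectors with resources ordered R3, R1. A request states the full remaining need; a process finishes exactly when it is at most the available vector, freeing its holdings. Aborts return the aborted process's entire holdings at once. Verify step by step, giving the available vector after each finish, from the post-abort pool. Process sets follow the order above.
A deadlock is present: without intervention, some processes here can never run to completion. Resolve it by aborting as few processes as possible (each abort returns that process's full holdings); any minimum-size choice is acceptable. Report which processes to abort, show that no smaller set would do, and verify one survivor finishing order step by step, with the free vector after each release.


Minimum abort set: W5.
Key observation: aborting W5 returns (2, 1), and W8 — hopeless before — runs at step 2 with the returned capacity in the pool.
No smaller set exists: with zero aborts the deadlock remains.
One survivor order: W6, W8, W2, W1, W7. Verifying each step (post-abort pool first):
  pool = (3, 2)
  W6: need (1, 2) fits (3, 2); releases (0, 2), pool now (3, 4)
  W8: need (2, 1) fits (3, 4); releases (0, 1), pool now (3, 5)
  W2: need (1, 0) fits (3, 5); releases (0, 1), pool now (3, 6)
  W1: need (1, 6) fits (3, 6); releases (3, 0), pool now (6, 6)
  W7: need (4, 3) fits (6, 6); releases (0, 3), pool now (6, 9)


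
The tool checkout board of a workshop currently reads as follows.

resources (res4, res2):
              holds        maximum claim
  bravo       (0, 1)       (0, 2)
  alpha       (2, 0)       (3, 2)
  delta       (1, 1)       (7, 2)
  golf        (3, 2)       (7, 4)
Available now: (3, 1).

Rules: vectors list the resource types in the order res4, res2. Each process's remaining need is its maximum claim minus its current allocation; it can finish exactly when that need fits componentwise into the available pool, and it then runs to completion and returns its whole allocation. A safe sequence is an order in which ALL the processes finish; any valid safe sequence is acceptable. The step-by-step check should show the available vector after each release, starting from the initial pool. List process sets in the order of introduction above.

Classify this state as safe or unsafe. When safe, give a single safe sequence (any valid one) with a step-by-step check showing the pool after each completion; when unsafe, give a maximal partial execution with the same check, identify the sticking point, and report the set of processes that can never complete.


SAFE — a valid safe sequence is bravo, alpha, golf, delta.
Key observation: bravo is the earliest step where a requested resource binds exactly: need (0, 1), pool (3, 1) at its turn.
Verifying each step:
  pool = (3, 1)
  run bravo (needs (0, 1), free (3, 1)); after release of (0, 1) the pool is (3, 2)
  run alpha (needs (1, 2), free (3, 2)); after release of (2, 0) the pool is (5, 2)
  run golf (needs (4, 2), free (5, 2)); after release of (3, 2) the pool is (8, 4)
  run delta (needs (6, 1), free (8, 4)); after release of (1, 1) the pool is (9, 5)


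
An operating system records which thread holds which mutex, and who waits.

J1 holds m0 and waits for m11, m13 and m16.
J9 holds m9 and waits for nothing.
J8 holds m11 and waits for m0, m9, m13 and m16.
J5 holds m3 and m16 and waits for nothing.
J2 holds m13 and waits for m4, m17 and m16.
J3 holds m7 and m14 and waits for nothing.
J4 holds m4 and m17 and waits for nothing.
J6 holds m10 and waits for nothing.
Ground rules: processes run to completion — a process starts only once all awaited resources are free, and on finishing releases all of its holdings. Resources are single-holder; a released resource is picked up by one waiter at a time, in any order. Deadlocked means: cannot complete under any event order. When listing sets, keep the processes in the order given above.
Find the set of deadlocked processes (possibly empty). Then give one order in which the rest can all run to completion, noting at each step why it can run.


The deadlocked set is J1 and J8.
Key observation: J1 -> J8 -> J1 is a circular wait — nothing in it can go first; no other process is dragged down with it.
The rest can finish in the order J9, J5, J6, J4, J2, J3.
Step-by-step check:
  J9: no waits; runs immediately, freeing m9
  J5: no waits; runs immediately, freeing m3 and m16
  J6: no waits; runs immediately, freeing m10
  J4: no waits; runs immediately, freeing m4 and m17
  J2: everything it awaited (m4, m17 and m16) is free; runs, freeing m13
  J3: no waits; runs immediately, freeing m7 and m14


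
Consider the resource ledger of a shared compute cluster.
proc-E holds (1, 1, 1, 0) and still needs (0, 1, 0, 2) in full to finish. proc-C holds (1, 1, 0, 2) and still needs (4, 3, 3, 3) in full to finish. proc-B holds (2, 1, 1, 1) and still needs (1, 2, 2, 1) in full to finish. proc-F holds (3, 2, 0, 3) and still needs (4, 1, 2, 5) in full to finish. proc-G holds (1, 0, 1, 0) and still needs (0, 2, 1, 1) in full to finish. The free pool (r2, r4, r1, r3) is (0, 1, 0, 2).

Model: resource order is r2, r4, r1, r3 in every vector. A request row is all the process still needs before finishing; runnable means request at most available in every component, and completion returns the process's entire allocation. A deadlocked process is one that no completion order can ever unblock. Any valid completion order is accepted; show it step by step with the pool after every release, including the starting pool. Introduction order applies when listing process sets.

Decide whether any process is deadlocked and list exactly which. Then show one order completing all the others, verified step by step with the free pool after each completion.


The deadlocked set is empty.
Key observation: proc-E fits the free pool immediately, and its release cascades until everyone finishes.
One completion order for the rest: proc-E, proc-G, proc-B, proc-C, proc-F. Step-by-step check:
  pool = (0, 1, 0, 2)
  run proc-E (needs (0, 1, 0, 2), free (0, 1, 0, 2)); after release of (1, 1, 1, 0) the pool is (1, 2, 1, 2)
  run proc-G (needs (0, 2, 1, 1), free (1, 2, 1, 2)); after release of (1, 0, 1, 0) the pool is (2, 2, 2, 2)
  run proc-B (needs (1, 2, 2, 1), free (2, 2, 2, 2)); after release of (2, 1, 1, 1) the pool is (4, 3, 3, 3)
  run proc-C (needs (4, 3, 3, 3), free (4, 3, 3, 3)); after release of (1, 1, 0, 2) the pool is (5, 4, 3, 5)
  run proc-F (needs (4, 1, 2, 5), free (5, 4, 3, 5)); after release of (3, 2, 0, 3) the pool is (8, 6, 3, 8)


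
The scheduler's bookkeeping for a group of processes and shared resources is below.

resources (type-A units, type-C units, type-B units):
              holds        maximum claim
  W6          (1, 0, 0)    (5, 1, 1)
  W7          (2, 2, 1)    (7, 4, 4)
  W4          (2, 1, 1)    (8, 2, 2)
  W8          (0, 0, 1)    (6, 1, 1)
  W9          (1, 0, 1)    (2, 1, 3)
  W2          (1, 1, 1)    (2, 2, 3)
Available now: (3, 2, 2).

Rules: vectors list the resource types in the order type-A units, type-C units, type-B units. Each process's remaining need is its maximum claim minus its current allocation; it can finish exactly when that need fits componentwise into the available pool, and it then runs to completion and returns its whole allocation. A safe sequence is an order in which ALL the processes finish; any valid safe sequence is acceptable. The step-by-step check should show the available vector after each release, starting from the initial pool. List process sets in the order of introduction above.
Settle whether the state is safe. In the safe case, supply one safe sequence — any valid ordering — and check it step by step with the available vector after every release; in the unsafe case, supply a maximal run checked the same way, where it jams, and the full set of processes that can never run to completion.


The state is SAFE; one workable sequence: W9, W6, W7, W2, W8, W4.
Key observation: W9 is the earliest step where a requested resource binds exactly: need (1, 1, 2), pool (3, 2, 2) at its turn.
Verifying each step:
  pool = (3, 2, 2)
  run W9 (needs (1, 1, 2), free (3, 2, 2)); after release of (1, 0, 1) the pool is (4, 2, 3)
  run W6 (needs (4, 1, 1), free (4, 2, 3)); after release of (1, 0, 0) the pool is (5, 2, 3)
  run W7 (needs (5, 2, 3), free (5, 2, 3)); after release of (2, 2, 1) the pool is (7, 4, 4)
  run W2 (needs (1, 1, 2), free (7, 4, 4)); after release of (1, 1, 1) the pool is (8, 5, 5)
  run W8 (needs (6, 1, 0), free (8, 5, 5)); after release of (0, 0, 1) the pool is (8, 5, 6)
  run W4 (needs (6, 1, 1), free (8, 5, 6)); after release of (2, 1, 1) the pool is (10, 6, 7)


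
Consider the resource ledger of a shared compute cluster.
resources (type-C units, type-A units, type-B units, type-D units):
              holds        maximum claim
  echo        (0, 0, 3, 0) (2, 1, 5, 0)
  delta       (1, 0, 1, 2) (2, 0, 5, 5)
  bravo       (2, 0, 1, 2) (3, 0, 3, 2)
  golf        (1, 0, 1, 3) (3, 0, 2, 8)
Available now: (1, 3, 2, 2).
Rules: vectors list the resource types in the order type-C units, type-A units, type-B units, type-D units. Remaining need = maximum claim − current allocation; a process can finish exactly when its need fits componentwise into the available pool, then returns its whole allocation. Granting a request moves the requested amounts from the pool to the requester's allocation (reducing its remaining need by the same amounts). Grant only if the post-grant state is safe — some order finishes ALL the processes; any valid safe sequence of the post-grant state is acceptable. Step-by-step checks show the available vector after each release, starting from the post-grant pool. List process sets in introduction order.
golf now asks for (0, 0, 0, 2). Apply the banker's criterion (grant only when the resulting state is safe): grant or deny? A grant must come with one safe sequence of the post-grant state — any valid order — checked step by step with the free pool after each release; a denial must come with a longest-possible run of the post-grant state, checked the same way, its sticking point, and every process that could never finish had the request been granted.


DENY. Granting would leave the state unsafe.
Key observation: the pool after bravo, echo is (3, 3, 6, 2); every surviving request exceeds it in type-D units, so progress ends there.
After a pretend grant, a maximal execution: bravo, echo — then nothing else fits. Walking it through:
  pool = (1, 3, 2, 0)
  bravo: need (1, 0, 2, 0) fits (1, 3, 2, 0); releases (2, 0, 1, 2), pool now (3, 3, 3, 2)
  echo: need (2, 1, 2, 0) fits (3, 3, 3, 2); releases (0, 0, 3, 0), pool now (3, 3, 6, 2)
  delta cannot run: need (1, 0, 4, 3) vs free (3, 3, 6, 2) (insufficient type-D units)
  golf cannot run: need (2, 0, 1, 3) vs free (3, 3, 6, 2) (insufficient type-D units)
Post-grant, the permanently blocked set is delta and golf.


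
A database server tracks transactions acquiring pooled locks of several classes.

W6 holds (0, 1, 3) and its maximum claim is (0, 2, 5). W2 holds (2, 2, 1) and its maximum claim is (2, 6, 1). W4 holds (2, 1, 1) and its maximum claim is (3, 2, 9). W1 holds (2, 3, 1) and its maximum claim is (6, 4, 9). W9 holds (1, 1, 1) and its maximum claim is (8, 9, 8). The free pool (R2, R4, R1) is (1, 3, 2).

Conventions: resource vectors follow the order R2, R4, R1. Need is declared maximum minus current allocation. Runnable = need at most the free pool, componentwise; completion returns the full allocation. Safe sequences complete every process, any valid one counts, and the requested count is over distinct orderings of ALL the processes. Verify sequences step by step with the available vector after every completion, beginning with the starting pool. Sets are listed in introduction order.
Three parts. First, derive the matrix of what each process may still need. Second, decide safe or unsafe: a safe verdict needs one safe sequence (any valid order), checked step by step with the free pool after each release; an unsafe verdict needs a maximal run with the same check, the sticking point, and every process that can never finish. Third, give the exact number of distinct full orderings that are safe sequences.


(1) Outstanding need per process (order R2, R4, R1):
  W6: (0, 1, 2)
  W2: (0, 4, 0)
  W4: (1, 1, 8)
  W1: (4, 1, 8)
  W9: (7, 8, 7)
(2) UNSAFE — no complete ordering exists.
Key observation: the pool after W6, W2 is (3, 6, 6); every surviving request exceeds it in R1, so progress ends there.
Going as far as possible: W6, W2; after that, nothing fits. Verifying each step:
  pool = (1, 3, 2)
  W6 needs (0, 1, 2) <= (1, 3, 2) -> finishes; pool += (0, 1, 3) = (1, 4, 5)
  W2 needs (0, 4, 0) <= (1, 4, 5) -> finishes; pool += (2, 2, 1) = (3, 6, 6)
  blocked: W4 wants (1, 1, 8), pool (3, 6, 6) — not enough R1
  blocked: W1 wants (4, 1, 8), pool (3, 6, 6) — not enough R2 and R1
  blocked: W9 wants (7, 8, 7), pool (3, 6, 6) — not enough R2, R4 and R1
Never able to finish: W4, W1 and W9.
(3) Precisely 0 of the possible complete orderings are safe sequences.


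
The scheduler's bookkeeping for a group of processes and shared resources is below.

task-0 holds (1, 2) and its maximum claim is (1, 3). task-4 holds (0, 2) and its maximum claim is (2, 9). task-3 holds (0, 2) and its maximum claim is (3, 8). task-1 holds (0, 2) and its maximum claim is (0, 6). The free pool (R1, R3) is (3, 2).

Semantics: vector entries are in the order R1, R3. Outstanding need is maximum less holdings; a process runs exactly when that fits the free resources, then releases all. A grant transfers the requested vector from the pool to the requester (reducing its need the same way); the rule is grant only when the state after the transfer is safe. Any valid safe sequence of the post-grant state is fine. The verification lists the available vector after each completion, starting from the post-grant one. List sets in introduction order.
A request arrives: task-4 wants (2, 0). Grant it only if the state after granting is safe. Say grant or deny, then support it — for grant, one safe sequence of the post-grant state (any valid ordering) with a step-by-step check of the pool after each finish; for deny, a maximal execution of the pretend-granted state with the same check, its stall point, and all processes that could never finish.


DENY. Granting would leave the state unsafe.
Key observation: after task-0, task-1 the pool peaks at (2, 6), and each blocked process is short somewhere: task-4 on R3; task-3 on R1.
On the post-grant state, task-0, task-1 is a maximal run — nothing extends it. Step-by-step check:
  pool = (1, 2)
  task-0 needs (0, 1) <= (1, 2) -> finishes; pool += (1, 2) = (2, 4)
  task-1 needs (0, 4) <= (2, 4) -> finishes; pool += (0, 2) = (2, 6)
  blocked: task-4 wants (0, 7), pool (2, 6) — not enough R3
  blocked: task-3 wants (3, 6), pool (2, 6) — not enough R1
Processes that could never finish after the grant: task-4 and task-3.


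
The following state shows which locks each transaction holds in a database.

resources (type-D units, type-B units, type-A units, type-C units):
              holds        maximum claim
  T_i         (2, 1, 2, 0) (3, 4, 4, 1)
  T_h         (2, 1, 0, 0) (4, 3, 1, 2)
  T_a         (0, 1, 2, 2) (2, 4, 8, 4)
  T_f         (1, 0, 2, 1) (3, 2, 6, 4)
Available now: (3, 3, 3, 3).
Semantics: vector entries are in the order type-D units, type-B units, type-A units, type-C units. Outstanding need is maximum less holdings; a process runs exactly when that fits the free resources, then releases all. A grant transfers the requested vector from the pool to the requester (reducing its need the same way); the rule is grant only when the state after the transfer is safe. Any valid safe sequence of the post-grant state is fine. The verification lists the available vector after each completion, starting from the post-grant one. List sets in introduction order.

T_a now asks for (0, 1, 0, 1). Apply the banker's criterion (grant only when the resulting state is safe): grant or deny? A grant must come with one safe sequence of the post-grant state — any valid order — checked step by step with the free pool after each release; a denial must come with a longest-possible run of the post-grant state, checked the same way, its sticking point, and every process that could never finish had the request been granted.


DENY: after the grant no complete ordering would exist.
Key observation: after T_h, T_i the pool peaks at (7, 4, 5, 2), and each blocked process is short somewhere: T_a on type-A units; T_f on type-C units.
On the post-grant state, T_h, T_i is a maximal run — nothing extends it. Step-by-step check:
  pool = (3, 2, 3, 2)
  run T_h (needs (2, 2, 1, 2), free (3, 2, 3, 2)); after release of (2, 1, 0, 0) the pool is (5, 3, 3, 2)
  run T_i (needs (1, 3, 2, 1), free (5, 3, 3, 2)); after release of (2, 1, 2, 0) the pool is (7, 4, 5, 2)
  T_a still needs (2, 2, 6, 1) but only (7, 4, 5, 2) is free — short on type-A units
  T_f still needs (2, 2, 4, 3) but only (7, 4, 5, 2) is free — short on type-C units
Had the request been granted, T_a and T_f could never finish.


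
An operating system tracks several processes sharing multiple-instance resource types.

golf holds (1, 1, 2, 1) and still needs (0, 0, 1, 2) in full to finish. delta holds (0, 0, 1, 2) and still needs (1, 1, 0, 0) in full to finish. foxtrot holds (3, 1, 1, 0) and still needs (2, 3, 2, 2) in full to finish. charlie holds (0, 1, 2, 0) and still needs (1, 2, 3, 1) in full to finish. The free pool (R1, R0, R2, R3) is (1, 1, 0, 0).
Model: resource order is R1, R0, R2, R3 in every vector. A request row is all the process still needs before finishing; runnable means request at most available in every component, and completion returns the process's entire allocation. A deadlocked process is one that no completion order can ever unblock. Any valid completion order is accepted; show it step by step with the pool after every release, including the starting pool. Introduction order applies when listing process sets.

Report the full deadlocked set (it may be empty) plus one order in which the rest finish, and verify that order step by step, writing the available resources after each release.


Nothing here is deadlocked.
Key observation: delta fits the free pool immediately, and its release cascades until everyone finishes.
One completion order for the rest: delta, golf, charlie, foxtrot. Check, step by step:
  pool = (1, 1, 0, 0)
  delta: need (1, 1, 0, 0) fits (1, 1, 0, 0); releases (0, 0, 1, 2), pool now (1, 1, 1, 2)
  golf: need (0, 0, 1, 2) fits (1, 1, 1, 2); releases (1, 1, 2, 1), pool now (2, 2, 3, 3)
  charlie: need (1, 2, 3, 1) fits (2, 2, 3, 3); releases (0, 1, 2, 0), pool now (2, 3, 5, 3)
  foxtrot: need (2, 3, 2, 2) fits (2, 3, 5, 3); releases (3, 1, 1, 0), pool now (5, 4, 6, 3)


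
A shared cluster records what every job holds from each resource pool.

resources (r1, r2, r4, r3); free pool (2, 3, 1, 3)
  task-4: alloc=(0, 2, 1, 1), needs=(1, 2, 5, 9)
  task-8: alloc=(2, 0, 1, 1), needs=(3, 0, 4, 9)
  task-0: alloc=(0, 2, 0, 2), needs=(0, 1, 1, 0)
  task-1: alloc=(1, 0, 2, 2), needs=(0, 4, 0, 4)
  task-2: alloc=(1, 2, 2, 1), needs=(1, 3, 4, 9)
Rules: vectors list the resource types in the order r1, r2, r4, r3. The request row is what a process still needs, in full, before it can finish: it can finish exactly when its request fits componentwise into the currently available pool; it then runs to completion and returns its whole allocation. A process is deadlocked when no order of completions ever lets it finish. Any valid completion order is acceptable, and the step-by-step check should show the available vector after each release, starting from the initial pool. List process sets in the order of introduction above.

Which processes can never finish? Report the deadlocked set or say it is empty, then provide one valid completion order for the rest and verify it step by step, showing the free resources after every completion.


Deadlocked: task-4, task-8 and task-2.
Key observation: r4 is the bottleneck — with task-0, task-1 done the pool holds (3, 5, 3, 7), short of every remaining need.
One completion order for the rest: task-0, task-1. Walking it through:
  pool = (2, 3, 1, 3)
  task-0: need (0, 1, 1, 0) fits (2, 3, 1, 3); releases (0, 2, 0, 2), pool now (2, 5, 1, 5)
  task-1: need (0, 4, 0, 4) fits (2, 5, 1, 5); releases (1, 0, 2, 2), pool now (3, 5, 3, 7)
The blocked processes can never fit:
  blocked: task-4 wants (1, 2, 5, 9), pool (3, 5, 3, 7) — not enough r4 and r3
  blocked: task-8 wants (3, 0, 4, 9), pool (3, 5, 3, 7) — not enough r4 and r3
  blocked: task-2 wants (1, 3, 4, 9), pool (3, 5, 3, 7) — not enough r4 and r3


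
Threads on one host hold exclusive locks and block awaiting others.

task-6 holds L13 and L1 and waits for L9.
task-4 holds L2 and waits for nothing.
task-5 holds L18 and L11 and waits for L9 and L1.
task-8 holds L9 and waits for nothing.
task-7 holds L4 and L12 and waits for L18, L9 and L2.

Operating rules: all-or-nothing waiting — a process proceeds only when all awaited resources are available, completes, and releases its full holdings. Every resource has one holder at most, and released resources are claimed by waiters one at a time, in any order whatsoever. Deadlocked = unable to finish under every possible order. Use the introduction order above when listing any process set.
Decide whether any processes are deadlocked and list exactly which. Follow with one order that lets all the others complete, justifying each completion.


The deadlocked set is empty.
Key observation: all waits point, directly or indirectly, at processes that can finish, so nothing is permanently blocked.
A valid finishing order for the others: task-8, task-6, task-5, task-4, task-7.
Walking it through:
  run task-8 (it waits on nothing); releases L9
  task-6 waits on L9 — all released -> runs and releases L13 and L1
  task-5 waits on L9 and L1 — all released -> runs and releases L18 and L11
  run task-4 (it waits on nothing); releases L2
  task-7 waits on L18, L9 and L2 — all released -> runs and releases L4 and L12


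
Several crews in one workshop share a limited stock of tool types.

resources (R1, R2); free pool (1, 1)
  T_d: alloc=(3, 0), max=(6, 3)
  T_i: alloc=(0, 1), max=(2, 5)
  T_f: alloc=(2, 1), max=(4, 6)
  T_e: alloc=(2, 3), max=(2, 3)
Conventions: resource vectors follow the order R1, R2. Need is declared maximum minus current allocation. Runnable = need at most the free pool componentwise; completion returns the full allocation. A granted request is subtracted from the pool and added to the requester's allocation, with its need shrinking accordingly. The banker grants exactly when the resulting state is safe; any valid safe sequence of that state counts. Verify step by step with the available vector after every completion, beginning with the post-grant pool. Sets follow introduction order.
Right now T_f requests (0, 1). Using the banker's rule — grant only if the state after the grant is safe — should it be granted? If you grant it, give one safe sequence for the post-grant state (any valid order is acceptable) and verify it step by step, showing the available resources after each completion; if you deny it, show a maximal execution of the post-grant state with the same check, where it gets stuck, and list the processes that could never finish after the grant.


DENY — the pretend-granted state is unsafe.
Key observation: once T_e, T_d finish, the pool peaks at (6, 3) — and every remaining process still needs more R2 than that.
Pretend the grant happened; the run T_e, T_d goes as far as possible. Check, step by step:
  pool = (1, 0)
  T_e needs (0, 0) <= (1, 0) -> finishes; pool += (2, 3) = (3, 3)
  T_d needs (3, 3) <= (3, 3) -> finishes; pool += (3, 0) = (6, 3)
  blocked: T_i wants (2, 4), pool (6, 3) — not enough R2
  blocked: T_f wants (2, 4), pool (6, 3) — not enough R2
Processes that could never finish after the grant: T_i and T_f.


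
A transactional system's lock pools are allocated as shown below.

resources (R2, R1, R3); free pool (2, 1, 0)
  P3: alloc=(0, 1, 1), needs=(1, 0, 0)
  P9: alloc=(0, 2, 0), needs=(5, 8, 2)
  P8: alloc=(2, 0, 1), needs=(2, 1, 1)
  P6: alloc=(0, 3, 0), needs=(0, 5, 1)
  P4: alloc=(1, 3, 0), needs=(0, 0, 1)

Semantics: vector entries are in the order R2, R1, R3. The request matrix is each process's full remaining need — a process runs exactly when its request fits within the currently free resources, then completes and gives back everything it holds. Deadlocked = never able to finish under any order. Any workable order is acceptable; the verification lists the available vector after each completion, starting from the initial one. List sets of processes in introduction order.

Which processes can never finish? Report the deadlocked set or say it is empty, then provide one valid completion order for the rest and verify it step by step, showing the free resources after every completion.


No process is deadlocked.
Key observation: P3 can run right away; the returned allocation unlocks the remaining processes in turn.
The rest can finish in the order P3, P4, P6, P8, P9. Step-by-step check:
  pool = (2, 1, 0)
  P3 needs (1, 0, 0) <= (2, 1, 0) -> finishes; pool += (0, 1, 1) = (2, 2, 1)
  P4 needs (0, 0, 1) <= (2, 2, 1) -> finishes; pool += (1, 3, 0) = (3, 5, 1)
  P6 needs (0, 5, 1) <= (3, 5, 1) -> finishes; pool += (0, 3, 0) = (3, 8, 1)
  P8 needs (2, 1, 1) <= (3, 8, 1) -> finishes; pool += (2, 0, 1) = (5, 8, 2)
  P9 needs (5, 8, 2) <= (5, 8, 2) -> finishes; pool += (0, 2, 0) = (5, 10, 2)


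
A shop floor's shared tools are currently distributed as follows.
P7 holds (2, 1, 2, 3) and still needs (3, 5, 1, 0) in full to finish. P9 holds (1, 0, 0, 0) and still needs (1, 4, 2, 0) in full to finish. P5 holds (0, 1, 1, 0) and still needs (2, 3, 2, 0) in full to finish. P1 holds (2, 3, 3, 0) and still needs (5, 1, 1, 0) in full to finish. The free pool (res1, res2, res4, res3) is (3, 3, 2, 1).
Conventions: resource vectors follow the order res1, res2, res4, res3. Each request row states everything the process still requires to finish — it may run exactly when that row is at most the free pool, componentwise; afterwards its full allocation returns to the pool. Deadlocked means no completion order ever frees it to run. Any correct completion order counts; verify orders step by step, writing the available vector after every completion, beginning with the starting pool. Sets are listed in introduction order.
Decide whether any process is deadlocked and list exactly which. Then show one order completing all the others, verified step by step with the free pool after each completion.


Deadlocked: P7 and P1.
Key observation: after P5, P9 the pool peaks at (4, 4, 3, 1), and each blocked process is short somewhere: P7 on res2; P1 on res1.
The rest can finish in the order P5, P9. Verifying each step:
  pool = (3, 3, 2, 1)
  run P5 (needs (2, 3, 2, 0), free (3, 3, 2, 1)); after release of (0, 1, 1, 0) the pool is (3, 4, 3, 1)
  run P9 (needs (1, 4, 2, 0), free (3, 4, 3, 1)); after release of (1, 0, 0, 0) the pool is (4, 4, 3, 1)
The stuck group stays short no matter what:
  blocked: P7 wants (3, 5, 1, 0), pool (4, 4, 3, 1) — not enough res2
  blocked: P1 wants (5, 1, 1, 0), pool (4, 4, 3, 1) — not enough res1


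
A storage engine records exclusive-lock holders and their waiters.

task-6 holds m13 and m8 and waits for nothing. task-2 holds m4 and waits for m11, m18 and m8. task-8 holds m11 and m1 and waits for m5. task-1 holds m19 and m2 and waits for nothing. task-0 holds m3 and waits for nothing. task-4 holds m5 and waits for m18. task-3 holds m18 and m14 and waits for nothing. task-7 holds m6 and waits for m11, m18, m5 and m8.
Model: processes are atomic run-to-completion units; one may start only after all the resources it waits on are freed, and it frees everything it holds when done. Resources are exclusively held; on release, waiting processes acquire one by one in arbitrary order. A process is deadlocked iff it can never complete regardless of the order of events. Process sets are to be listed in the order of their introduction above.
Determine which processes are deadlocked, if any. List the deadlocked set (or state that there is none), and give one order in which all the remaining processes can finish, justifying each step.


Nothing here is deadlocked.
Key observation: although several processes wait, no cycle exists — each chain bottoms out at a free runner.
One completion order for the rest: task-0, task-1, task-3, task-6, task-4, task-8, task-7, task-2.
Step-by-step check:
  run task-0 (it waits on nothing); releases m3
  run task-1 (it waits on nothing); releases m19 and m2
  run task-3 (it waits on nothing); releases m18 and m14
  run task-6 (it waits on nothing); releases m13 and m8
  run task-4 (all its waits — m18 — are resolved); releases m5
  run task-8 (all its waits — m5 — are resolved); releases m11 and m1
  run task-7 (all its waits — m11, m18, m5 and m8 — are resolved); releases m6
  run task-2 (all its waits — m11, m18 and m8 — are resolved); releases m4


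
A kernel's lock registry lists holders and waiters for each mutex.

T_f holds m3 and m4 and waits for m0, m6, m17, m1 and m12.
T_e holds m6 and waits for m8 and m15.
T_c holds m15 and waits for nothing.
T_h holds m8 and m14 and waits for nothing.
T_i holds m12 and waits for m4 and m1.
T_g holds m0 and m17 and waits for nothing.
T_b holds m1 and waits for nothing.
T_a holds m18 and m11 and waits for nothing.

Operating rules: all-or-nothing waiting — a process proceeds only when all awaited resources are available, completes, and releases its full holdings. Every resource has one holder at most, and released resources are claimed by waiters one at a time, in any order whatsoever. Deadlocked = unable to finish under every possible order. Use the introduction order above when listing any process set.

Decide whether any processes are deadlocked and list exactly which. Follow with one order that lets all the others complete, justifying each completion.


Deadlocked: T_f and T_i.
Key observation: nobody on the ring T_f -> T_i -> T_f can start until another member finishes, which never happens; no other process is dragged down with it.
A valid finishing order for the others: T_g, T_c, T_a, T_h, T_e, T_b.
Check, step by step:
  T_g waits on nothing -> runs at once and releases m0 and m17
  T_c waits on nothing -> runs at once and releases m15
  T_a waits on nothing -> runs at once and releases m18 and m11
  T_h waits on nothing -> runs at once and releases m8 and m14
  T_e: everything it awaited (m8 and m15) is free; runs, freeing m6
  T_b waits on nothing -> runs at once and releases m1


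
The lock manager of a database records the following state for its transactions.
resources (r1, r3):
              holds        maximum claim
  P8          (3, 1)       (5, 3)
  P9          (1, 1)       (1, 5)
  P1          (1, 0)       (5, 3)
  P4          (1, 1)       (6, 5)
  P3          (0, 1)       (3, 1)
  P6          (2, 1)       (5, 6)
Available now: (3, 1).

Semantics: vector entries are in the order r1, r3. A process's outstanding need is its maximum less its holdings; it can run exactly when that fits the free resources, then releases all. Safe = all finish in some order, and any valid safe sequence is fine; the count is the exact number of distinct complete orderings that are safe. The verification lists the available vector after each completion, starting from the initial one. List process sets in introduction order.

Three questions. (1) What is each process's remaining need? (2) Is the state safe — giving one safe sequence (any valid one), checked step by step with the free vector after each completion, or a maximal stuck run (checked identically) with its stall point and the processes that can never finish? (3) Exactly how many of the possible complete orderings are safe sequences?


(1) Need matrix, components ordered r1, r3:
  P8: (2, 2)
  P9: (0, 4)
  P1: (4, 3)
  P4: (5, 4)
  P3: (3, 0)
  P6: (3, 5)
(2) UNSAFE.
Key observation: the pool after P3, P8, P1 is (7, 3); every surviving request exceeds it in r3, so progress ends there.
A maximal execution: P3, P8, P1 — then nothing else fits. Step-by-step check:
  pool = (3, 1)
  P3 needs (3, 0) <= (3, 1) -> finishes; pool += (0, 1) = (3, 2)
  P8 needs (2, 2) <= (3, 2) -> finishes; pool += (3, 1) = (6, 3)
  P1 needs (4, 3) <= (6, 3) -> finishes; pool += (1, 0) = (7, 3)
  P9 cannot run: need (0, 4) vs free (7, 3) (insufficient r3)
  P4 cannot run: need (5, 4) vs free (7, 3) (insufficient r3)
  P6 cannot run: need (3, 5) vs free (7, 3) (insufficient r3)
Never able to finish: P9, P4 and P6.
(3) Exactly 0 of the possible complete orderings are safe sequences.


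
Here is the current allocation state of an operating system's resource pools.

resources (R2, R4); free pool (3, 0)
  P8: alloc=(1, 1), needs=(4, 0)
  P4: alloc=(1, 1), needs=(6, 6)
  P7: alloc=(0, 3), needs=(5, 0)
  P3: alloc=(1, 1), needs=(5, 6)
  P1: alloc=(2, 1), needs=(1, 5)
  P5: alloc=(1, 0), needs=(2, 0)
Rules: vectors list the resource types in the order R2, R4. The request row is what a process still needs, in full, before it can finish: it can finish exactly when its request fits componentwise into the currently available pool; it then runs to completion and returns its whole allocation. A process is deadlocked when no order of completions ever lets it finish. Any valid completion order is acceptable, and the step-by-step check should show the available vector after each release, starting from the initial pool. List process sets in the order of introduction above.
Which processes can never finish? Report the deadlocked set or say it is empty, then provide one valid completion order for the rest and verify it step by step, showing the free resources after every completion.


The deadlocked set is P4, P3 and P1.
Key observation: the wall is R4: completing P5, P8, P7 brings the pool only to (5, 4), and all the rest need more.
One completion order for the rest: P5, P8, P7. Step-by-step check:
  pool = (3, 0)
  run P5 (needs (2, 0), free (3, 0)); after release of (1, 0) the pool is (4, 0)
  run P8 (needs (4, 0), free (4, 0)); after release of (1, 1) the pool is (5, 1)
  run P7 (needs (5, 0), free (5, 1)); after release of (0, 3) the pool is (5, 4)
The blocked processes can never fit:
  P4 still needs (6, 6) but only (5, 4) is free — short on R2 and R4
  P3 still needs (5, 6) but only (5, 4) is free — short on R4
  P1 still needs (1, 5) but only (5, 4) is free — short on R4


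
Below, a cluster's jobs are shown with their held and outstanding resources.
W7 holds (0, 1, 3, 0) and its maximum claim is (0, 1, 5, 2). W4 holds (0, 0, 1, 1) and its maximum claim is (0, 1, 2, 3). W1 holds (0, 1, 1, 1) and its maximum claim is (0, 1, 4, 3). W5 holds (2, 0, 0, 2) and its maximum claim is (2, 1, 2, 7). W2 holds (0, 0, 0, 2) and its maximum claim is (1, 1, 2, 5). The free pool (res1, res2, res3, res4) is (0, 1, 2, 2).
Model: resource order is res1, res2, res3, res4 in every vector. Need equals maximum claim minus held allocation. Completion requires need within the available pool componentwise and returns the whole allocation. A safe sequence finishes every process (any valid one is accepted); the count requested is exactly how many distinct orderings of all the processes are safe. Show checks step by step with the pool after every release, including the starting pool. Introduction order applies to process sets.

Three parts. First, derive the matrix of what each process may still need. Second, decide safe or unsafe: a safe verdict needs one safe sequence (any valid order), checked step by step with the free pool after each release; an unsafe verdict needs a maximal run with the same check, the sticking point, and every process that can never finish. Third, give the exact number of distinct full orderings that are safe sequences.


(1) Remaining need (order res1, res2, res3, res4):
  W7: (0, 0, 2, 2)
  W4: (0, 1, 1, 2)
  W1: (0, 0, 3, 2)
  W5: (0, 1, 2, 5)
  W2: (1, 1, 2, 3)
(2) UNSAFE.
Key observation: after W4, W1, W7 the pool peaks at (0, 3, 7, 4), and each blocked process is short somewhere: W5 on res4; W2 on res1.
The run W4, W1, W7 cannot be extended any further. Check, step by step:
  pool = (0, 1, 2, 2)
  run W4 (needs (0, 1, 1, 2), free (0, 1, 2, 2)); after release of (0, 0, 1, 1) the pool is (0, 1, 3, 3)
  run W1 (needs (0, 0, 3, 2), free (0, 1, 3, 3)); after release of (0, 1, 1, 1) the pool is (0, 2, 4, 4)
  run W7 (needs (0, 0, 2, 2), free (0, 2, 4, 4)); after release of (0, 1, 3, 0) the pool is (0, 3, 7, 4)
  W5 cannot run: need (0, 1, 2, 5) vs free (0, 3, 7, 4) (insufficient res4)
  W2 cannot run: need (1, 1, 2, 3) vs free (0, 3, 7, 4) (insufficient res1)
Never able to finish: W5 and W2.
(3) Exactly 0 of the possible complete orderings are safe sequences.
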